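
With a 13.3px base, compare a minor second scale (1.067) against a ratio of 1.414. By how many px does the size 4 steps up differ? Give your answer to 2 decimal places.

35.93px

Minor second: 13.3 × 1.067⁴ = 17.2389px
At 1.414: 13.3 × 1.414⁴ = 53.1679px
Difference: 53.1679 − 17.2389 = 35.9290px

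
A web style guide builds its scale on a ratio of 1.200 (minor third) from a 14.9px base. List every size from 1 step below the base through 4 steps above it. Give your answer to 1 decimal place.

12.4px, 14.9px, 17.9px, 21.5px, 25.7px, 30.9px

Step -1: 14.9 ÷ 1.200 = 12.4
Step 0: 14.9px
Step 1: 14.9 × 1.200 = 17.9
Step 2: 14.9 × 1.200² = 21.5
Step 3: 14.9 × 1.200³ = 25.7
Step 4: 14.9 × 1.200⁴ = 30.9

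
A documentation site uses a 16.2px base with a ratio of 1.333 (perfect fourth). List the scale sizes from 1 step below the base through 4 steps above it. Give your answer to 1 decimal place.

12.2px, 16.2px, 21.6px, 28.8px, 38.4px, 51.1px

Step -1: 16.2 ÷ 1.333 = 12.2
Step 0: 16.2px
Step 1: 16.2 × 1.333 = 21.6
Step 2: 16.2 × 1.333² = 28.8
Step 3: 16.2 × 1.333³ = 38.4
Step 4: 16.2 × 1.333⁴ = 51.1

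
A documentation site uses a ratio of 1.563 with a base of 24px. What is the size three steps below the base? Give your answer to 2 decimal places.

6.29px

24.0 ÷ 1.563³ = 24.0 ÷ 3.81836 ≈ 6.29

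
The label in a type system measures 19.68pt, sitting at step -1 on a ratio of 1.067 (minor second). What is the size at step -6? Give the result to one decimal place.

19.68 ÷ 1.067⁵ = 19.68 ÷ 1.38300 ≈ 14.230

14.2pt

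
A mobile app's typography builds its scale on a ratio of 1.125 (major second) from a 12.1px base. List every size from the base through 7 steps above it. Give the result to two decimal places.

12.10px, 13.61px, 15.31px, 17.23px, 19.38px, 21.80px, 24.53px, 27.60px

Step 0: 12.1px
Step 1: 12.1 × 1.125 = 13.61
Step 2: 12.1 × 1.125² = 15.31
Step 3: 12.1 × 1.125³ = 17.23
Step 4: 12.1 × 1.125⁴ = 19.38
Step 5: 12.1 × 1.125⁵ = 21.80
Step 6: 12.1 × 1.125⁶ = 24.53
Step 7: 12.1 × 1.125⁷ = 27.60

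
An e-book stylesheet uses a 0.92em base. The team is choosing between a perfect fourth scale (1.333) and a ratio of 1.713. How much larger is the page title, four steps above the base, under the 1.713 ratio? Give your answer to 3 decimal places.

5.017em

Perfect fourth: 0.92 × 1.333⁴ = 2.90475em
At 1.713: 0.92 × 1.713⁴ = 7.92168em
Difference: 7.92168 − 2.90475 = 5.01693em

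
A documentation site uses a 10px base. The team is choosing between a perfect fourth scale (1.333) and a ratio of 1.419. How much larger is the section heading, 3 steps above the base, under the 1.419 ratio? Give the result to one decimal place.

4.9px

Perfect fourth: 10.0 × 1.333³ = 23.686px
At 1.419: 10.0 × 1.419³ = 28.572px
Difference: 28.572 − 23.686 = 4.886px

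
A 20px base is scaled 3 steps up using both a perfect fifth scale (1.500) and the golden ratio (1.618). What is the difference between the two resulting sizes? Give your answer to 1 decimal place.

Perfect fifth: 20.0 × 1.500³ = 67.500px
Golden ratio: 20.0 × 1.618³ = 84.716px
Difference: 84.716 − 67.500 = 17.216px

17.2px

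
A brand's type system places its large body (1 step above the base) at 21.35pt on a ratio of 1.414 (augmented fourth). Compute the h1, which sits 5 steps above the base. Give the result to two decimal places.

21.35 × 1.414⁴ = 21.35 × 3.99758 ≈ 85.348

85.35pt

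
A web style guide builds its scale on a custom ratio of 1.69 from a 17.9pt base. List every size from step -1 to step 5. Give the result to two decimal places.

Step -1: 17.9 ÷ 1.69 = 10.59
Step 0: 17.9pt
Step 1: 17.9 × 1.69 = 30.25
Step 2: 17.9 × 1.69² = 51.12
Step 3: 17.9 × 1.69³ = 86.40
Step 4: 17.9 × 1.69⁴ = 146.02
Step 5: 17.9 × 1.69⁵ = 246.77

10.59pt, 17.90pt, 30.25pt, 51.12pt, 86.40pt, 146.02pt, 246.77pt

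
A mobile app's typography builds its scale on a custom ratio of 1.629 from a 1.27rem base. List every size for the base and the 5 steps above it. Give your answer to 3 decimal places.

1.270rem, 2.069rem, 3.370rem, 5.490rem, 8.943rem, 14.568rem

Step 0: 1.27rem
Step 1: 1.27 × 1.629 = 2.069
Step 2: 1.27 × 1.629² = 3.370
Step 3: 1.27 × 1.629³ = 5.490
Step 4: 1.27 × 1.629⁴ = 8.943
Step 5: 1.27 × 1.629⁵ = 14.568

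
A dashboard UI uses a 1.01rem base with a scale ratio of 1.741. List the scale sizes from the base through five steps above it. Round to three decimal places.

Step 0: 1.01rem
Step 1: 1.01 × 1.741 = 1.758
Step 2: 1.01 × 1.741² = 3.061
Step 3: 1.01 × 1.741³ = 5.330
Step 4: 1.01 × 1.741⁴ = 9.279
Step 5: 1.01 × 1.741⁵ = 16.155

1.010rem, 1.758rem, 3.061rem, 5.330rem, 9.279rem, 16.155rem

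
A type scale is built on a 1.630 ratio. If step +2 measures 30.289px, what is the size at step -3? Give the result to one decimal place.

30.289 ÷ 1.630⁵ = 30.289 ÷ 11.50636 ≈ 2.632

2.6px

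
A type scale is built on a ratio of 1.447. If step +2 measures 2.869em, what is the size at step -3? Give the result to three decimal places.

0.452em

The gap is -3 − (2) = -5 steps, so the factor is 1.447^-5.
2.869 ÷ 1.447⁵ = 2.869 ÷ 6.34370 ≈ 0.452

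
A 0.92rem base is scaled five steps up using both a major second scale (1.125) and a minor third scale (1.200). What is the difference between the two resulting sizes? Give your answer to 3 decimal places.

0.631rem

Major second: 0.92 × 1.125⁵ = 1.65787rem
Minor third: 0.92 × 1.200⁵ = 2.28925rem
Difference: 2.28925 − 1.65787 = 0.63138rem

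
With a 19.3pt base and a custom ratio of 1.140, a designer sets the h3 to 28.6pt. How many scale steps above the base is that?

3

1.140ⁿ = 28.6 / 19.3 = 1.4819
n = ln(1.4819) / ln(1.140) = 0.3933 / 0.1310 ≈ 3.00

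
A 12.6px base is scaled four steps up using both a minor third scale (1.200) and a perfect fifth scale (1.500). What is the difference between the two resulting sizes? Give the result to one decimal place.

37.7px

Minor third: 12.6 × 1.200⁴ = 26.127px
Perfect fifth: 12.6 × 1.500⁴ = 63.788px
Difference: 63.788 − 26.127 = 37.661px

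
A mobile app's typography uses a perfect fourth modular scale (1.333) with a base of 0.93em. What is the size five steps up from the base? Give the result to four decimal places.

Every step multiplies by the scale ratio.
0.93 × 1.333⁵ = 0.93 × 4.20873 ≈ 3.9141

3.9141em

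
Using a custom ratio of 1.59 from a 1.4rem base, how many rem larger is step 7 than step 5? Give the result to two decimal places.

Step 5: 1.4 × 1.59⁵ = 14.2270rem
Step 7: 1.4 × 1.59⁷ = 35.9673rem
Difference: 35.9673 − 14.2270 = 21.7403rem

21.74rem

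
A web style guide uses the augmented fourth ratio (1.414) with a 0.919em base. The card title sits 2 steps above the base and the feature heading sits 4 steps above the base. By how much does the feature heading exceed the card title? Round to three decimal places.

1.836em

Step 2: 0.919 × 1.414² = 1.83744em
Step 4: 0.919 × 1.414⁴ = 3.67378em
Difference: 3.67378 − 1.83744 = 1.83634em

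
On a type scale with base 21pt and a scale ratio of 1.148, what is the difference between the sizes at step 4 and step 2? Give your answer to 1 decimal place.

Step 2: 21.0 × 1.148² = 27.676pt
Step 4: 21.0 × 1.148⁴ = 36.474pt
Difference: 36.474 − 27.676 = 8.798pt

8.8pt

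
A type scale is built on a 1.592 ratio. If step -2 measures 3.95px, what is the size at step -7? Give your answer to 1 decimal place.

0.4px

The gap is -7 − (-2) = -5 steps, so the factor is 1.592^-5.
3.95 ÷ 1.592⁵ = 3.95 ÷ 10.22622 ≈ 0.386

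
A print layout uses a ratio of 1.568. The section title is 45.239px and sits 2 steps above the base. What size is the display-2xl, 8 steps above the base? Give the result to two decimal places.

672.34px

Moving from step +2 to step +8 is 6 steps up, so multiply by r⁶.
45.239 × 1.568⁶ = 45.239 × 14.86197 ≈ 672.341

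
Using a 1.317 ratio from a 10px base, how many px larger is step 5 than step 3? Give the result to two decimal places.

16.78px

Step 3: 10.0 × 1.317³ = 22.8432px
Step 5: 10.0 × 1.317⁵ = 39.6213px
Difference: 39.6213 − 22.8432 = 16.7781px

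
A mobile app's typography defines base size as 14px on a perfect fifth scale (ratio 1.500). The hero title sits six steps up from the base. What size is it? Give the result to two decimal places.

159.47px

14.0 × 1.500⁶ = 14.0 × 11.39062 ≈ 159.47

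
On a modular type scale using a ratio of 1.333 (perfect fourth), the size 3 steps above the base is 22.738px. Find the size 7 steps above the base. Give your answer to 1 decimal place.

71.8px

Moving from step +3 to step +7 is 4 steps up, so multiply by r⁴.
22.738 × 1.333⁴ = 22.738 × 3.15733 ≈ 71.791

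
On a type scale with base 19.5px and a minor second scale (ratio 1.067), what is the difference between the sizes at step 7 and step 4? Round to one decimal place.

Step 4: 19.5 × 1.067⁴ = 25.275px
Step 7: 19.5 × 1.067⁷ = 30.703px
Difference: 30.703 − 25.275 = 5.428px

5.4px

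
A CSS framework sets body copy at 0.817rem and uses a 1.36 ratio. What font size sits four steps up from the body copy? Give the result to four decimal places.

Every step multiplies by the scale ratio.
0.817 × 1.36⁴ = 0.817 × 3.42102 ≈ 2.7950

2.7950rem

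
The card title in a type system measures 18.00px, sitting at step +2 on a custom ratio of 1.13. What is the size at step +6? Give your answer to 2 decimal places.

29.35px

18.00 × 1.13⁴ = 18.00 × 1.63047 ≈ 29.349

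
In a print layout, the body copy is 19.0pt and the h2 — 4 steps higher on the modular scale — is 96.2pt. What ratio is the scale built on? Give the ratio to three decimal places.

1.500

The ratio satisfies 19.0 × r⁴ = 96.2, so r = (96.2 / 19.0)^(1/4).
r = 5.0632^(1/4) ≈ 1.5000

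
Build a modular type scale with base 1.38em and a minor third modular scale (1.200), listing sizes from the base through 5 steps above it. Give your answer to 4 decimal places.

1.3800em, 1.6560em, 1.9872em, 2.3846em, 2.8616em, 3.4339em

Step 0: 1.38em
Step 1: 1.38 × 1.200 = 1.6560
Step 2: 1.38 × 1.200² = 1.9872
Step 3: 1.38 × 1.200³ = 2.3846
Step 4: 1.38 × 1.200⁴ = 2.8616
Step 5: 1.38 × 1.200⁵ = 3.4339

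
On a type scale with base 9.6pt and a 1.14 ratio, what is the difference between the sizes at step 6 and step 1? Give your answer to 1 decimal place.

Step 1: 9.6 × 1.14 = 10.944pt
Step 6: 9.6 × 1.14⁶ = 21.072pt
Difference: 21.072 − 10.944 = 10.128pt

10.1pt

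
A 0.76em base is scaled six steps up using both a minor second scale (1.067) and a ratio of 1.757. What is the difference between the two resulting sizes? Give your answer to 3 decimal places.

21.237em

Minor second: 0.76 × 1.067⁶ = 1.12150em
At 1.757: 0.76 × 1.757⁶ = 22.35858em
Difference: 22.35858 − 1.12150 = 21.23708em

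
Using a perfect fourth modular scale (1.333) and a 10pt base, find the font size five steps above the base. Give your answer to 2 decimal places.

Every step multiplies by the scale ratio.
10.0 × 1.333⁵ = 10.0 × 4.20873 ≈ 42.09

42.09pt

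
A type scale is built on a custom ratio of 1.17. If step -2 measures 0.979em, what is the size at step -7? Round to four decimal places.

0.4465em

The gap is -7 − (-2) = -5 steps, so the factor is 1.17^-5.
0.979 ÷ 1.17⁵ = 0.979 ÷ 2.19245 ≈ 0.4465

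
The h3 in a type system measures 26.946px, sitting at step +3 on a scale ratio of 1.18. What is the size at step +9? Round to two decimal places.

The gap is 9 − (3) = 6 steps, so the factor is 1.18^6.
26.946 × 1.18⁶ = 26.946 × 2.69955 ≈ 72.742

72.74px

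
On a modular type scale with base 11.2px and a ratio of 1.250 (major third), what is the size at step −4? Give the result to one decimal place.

4.6px

Every step multiplies by the scale ratio.
11.2 ÷ 1.250⁴ = 11.2 ÷ 2.44141 ≈ 4.59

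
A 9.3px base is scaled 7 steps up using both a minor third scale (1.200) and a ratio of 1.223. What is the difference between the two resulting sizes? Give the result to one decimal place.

Minor third: 9.3 × 1.200⁷ = 33.324px
At 1.223: 9.3 × 1.223⁷ = 38.060px
Difference: 38.060 − 33.324 = 4.736px

4.7px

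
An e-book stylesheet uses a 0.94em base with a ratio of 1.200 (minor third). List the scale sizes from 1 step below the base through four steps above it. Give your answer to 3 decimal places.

0.783em, 0.940em, 1.128em, 1.354em, 1.624em, 1.949em

Step -1: 0.94 ÷ 1.200 = 0.783
Step 0: 0.94em
Step 1: 0.94 × 1.200 = 1.128
Step 2: 0.94 × 1.200² = 1.354
Step 3: 0.94 × 1.200³ = 1.624
Step 4: 0.94 × 1.200⁴ = 1.949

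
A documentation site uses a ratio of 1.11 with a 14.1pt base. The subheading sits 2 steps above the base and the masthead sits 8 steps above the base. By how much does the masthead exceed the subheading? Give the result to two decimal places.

15.12pt

Step 2: 14.1 × 1.11² = 17.3726pt
Step 8: 14.1 × 1.11⁸ = 32.4940pt
Difference: 32.4940 − 17.3726 = 15.1214pt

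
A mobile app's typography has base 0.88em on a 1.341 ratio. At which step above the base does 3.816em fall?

1.341ⁿ = 3.816 / 0.88 = 4.3364
n = ln(4.3364) / ln(1.341) = 1.4670 / 0.2934 ≈ 5.00

5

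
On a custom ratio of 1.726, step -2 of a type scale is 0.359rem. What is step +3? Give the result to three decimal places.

5.499rem

0.359 × 1.726⁵ = 0.359 × 15.31807 ≈ 5.499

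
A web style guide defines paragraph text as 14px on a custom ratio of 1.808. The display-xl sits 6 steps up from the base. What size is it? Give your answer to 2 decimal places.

Every step multiplies by the scale ratio.
14.0 × 1.808⁶ = 14.0 × 34.92935 ≈ 489.01

489.01px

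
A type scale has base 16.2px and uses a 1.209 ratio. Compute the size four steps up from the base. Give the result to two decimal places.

16.2 × 1.209⁴ = 16.2 × 2.13651 ≈ 34.61

34.61px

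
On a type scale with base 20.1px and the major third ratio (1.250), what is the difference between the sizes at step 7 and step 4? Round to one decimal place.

Step 4: 20.1 × 1.250⁴ = 49.072px
Step 7: 20.1 × 1.250⁷ = 95.844px
Difference: 95.844 − 49.072 = 46.772px

46.8px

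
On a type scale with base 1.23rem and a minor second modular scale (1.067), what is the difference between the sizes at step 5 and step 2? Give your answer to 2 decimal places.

0.30rem

Step 2: 1.23 × 1.067² = 1.4003rem
Step 5: 1.23 × 1.067⁵ = 1.7011rem
Difference: 1.7011 − 1.4003 = 0.3008rem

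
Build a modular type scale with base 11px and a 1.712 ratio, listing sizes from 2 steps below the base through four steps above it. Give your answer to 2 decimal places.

3.75px, 6.43px, 11.00px, 18.83px, 32.24px, 55.20px, 94.49px

Step -2: 11.0 ÷ 1.712² = 3.75
Step -1: 11.0 ÷ 1.712 = 6.43
Step 0: 11px
Step 1: 11.0 × 1.712 = 18.83
Step 2: 11.0 × 1.712² = 32.24
Step 3: 11.0 × 1.712³ = 55.20
Step 4: 11.0 × 1.712⁴ = 94.49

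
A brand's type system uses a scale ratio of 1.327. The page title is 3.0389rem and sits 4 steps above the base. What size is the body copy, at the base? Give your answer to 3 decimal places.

3.0389 ÷ 1.327⁴ = 3.0389 ÷ 3.10087 ≈ 0.980

0.980rem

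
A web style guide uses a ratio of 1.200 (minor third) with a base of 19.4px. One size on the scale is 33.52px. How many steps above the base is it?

3

1.200ⁿ = 33.52 / 19.4 = 1.7278
n = ln(1.7278) / ln(1.200) = 0.5469 / 0.1823 ≈ 3.00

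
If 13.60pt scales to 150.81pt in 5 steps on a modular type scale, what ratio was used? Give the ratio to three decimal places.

The ratio satisfies 13.60 × r⁵ = 150.81, so r = (150.81 / 13.60)^(1/5).
r = 11.0890^(1/5) ≈ 1.6180

1.618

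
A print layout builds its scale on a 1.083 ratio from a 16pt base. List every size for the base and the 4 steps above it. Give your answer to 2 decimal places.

16.00pt, 17.33pt, 18.77pt, 20.32pt, 22.01pt

Step 0: 16pt
Step 1: 16.0 × 1.083 = 17.33
Step 2: 16.0 × 1.083² = 18.77
Step 3: 16.0 × 1.083³ = 20.32
Step 4: 16.0 × 1.083⁴ = 22.01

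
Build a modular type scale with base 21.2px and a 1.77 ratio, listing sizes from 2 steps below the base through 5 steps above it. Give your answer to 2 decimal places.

Step -2: 21.2 ÷ 1.77² = 6.77
Step -1: 21.2 ÷ 1.77 = 11.98
Step 0: 21.2px
Step 1: 21.2 × 1.77 = 37.52
Step 2: 21.2 × 1.77² = 66.42
Step 3: 21.2 × 1.77³ = 117.56
Step 4: 21.2 × 1.77⁴ = 208.08
Step 5: 21.2 × 1.77⁵ = 368.30

6.77px, 11.98px, 21.20px, 37.52px, 66.42px, 117.56px, 208.08px, 368.30px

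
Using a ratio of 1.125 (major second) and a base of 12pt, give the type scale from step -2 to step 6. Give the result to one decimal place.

9.5pt, 10.7pt, 12.0pt, 13.5pt, 15.2pt, 17.1pt, 19.2pt, 21.6pt, 24.3pt

Step -2: 12.0 ÷ 1.125² = 9.5
Step -1: 12.0 ÷ 1.125 = 10.7
Step 0: 12pt
Step 1: 12.0 × 1.125 = 13.5
Step 2: 12.0 × 1.125² = 15.2
Step 3: 12.0 × 1.125³ = 17.1
Step 4: 12.0 × 1.125⁴ = 19.2
Step 5: 12.0 × 1.125⁵ = 21.6
Step 6: 12.0 × 1.125⁶ = 24.3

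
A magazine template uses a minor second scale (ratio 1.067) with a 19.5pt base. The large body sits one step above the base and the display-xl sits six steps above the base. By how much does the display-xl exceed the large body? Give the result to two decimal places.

7.97pt

Step 1: 19.5 × 1.067 = 20.8065pt
Step 6: 19.5 × 1.067⁶ = 28.7754pt
Difference: 28.7754 − 20.8065 = 7.9689pt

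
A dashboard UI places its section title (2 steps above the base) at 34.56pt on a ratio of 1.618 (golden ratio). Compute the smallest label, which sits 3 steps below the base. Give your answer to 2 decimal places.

The gap is -3 − (2) = -5 steps, so the factor is 1.618^-5.
34.56 ÷ 1.618⁵ = 34.56 ÷ 11.08901 ≈ 3.117

3.12pt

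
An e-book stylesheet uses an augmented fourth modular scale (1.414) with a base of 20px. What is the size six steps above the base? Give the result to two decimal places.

159.86px

20.0 × 1.414⁶ = 20.0 × 7.99275 ≈ 159.86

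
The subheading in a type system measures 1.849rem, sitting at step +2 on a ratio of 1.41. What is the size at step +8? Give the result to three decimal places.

1.849 × 1.41⁶ = 1.849 × 7.85805 ≈ 14.530

14.530rem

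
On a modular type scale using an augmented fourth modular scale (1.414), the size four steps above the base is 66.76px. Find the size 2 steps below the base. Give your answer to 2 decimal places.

Moving from step +4 to step -2 is 6 steps down, so divide by r⁶.
66.76 ÷ 1.414⁶ = 66.76 ÷ 7.99275 ≈ 8.353

8.35px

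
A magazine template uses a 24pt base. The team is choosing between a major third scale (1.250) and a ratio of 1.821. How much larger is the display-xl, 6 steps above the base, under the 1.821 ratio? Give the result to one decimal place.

Major third: 24.0 × 1.250⁶ = 91.553pt
At 1.821: 24.0 × 1.821⁶ = 875.127pt
Difference: 875.127 − 91.553 = 783.574pt

783.6pt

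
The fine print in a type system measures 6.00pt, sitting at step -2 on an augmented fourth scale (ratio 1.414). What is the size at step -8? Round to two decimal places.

6.00 ÷ 1.414⁶ = 6.00 ÷ 7.99275 ≈ 0.751

0.75pt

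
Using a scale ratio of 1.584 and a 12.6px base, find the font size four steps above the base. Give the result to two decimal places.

79.32px

12.6 × 1.584⁴ = 12.6 × 6.29536 ≈ 79.32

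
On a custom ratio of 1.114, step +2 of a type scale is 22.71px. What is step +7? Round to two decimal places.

38.96px

Moving from step +2 to step +7 is 5 steps up, so multiply by r⁵.
22.71 × 1.114⁵ = 22.71 × 1.71564 ≈ 38.962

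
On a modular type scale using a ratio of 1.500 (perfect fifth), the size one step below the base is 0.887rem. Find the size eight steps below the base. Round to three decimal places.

0.052rem

Moving from step -1 to step -8 is 7 steps down, so divide by r⁷.
0.887 ÷ 1.500⁷ = 0.887 ÷ 17.08594 ≈ 0.052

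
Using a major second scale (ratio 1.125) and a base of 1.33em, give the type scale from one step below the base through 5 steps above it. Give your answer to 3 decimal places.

1.182em, 1.330em, 1.496em, 1.683em, 1.894em, 2.130em, 2.397em

Step -1: 1.33 ÷ 1.125 = 1.182
Step 0: 1.33em
Step 1: 1.33 × 1.125 = 1.496
Step 2: 1.33 × 1.125² = 1.683
Step 3: 1.33 × 1.125³ = 1.894
Step 4: 1.33 × 1.125⁴ = 2.130
Step 5: 1.33 × 1.125⁵ = 2.397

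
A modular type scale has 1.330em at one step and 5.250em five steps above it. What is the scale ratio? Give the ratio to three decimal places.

The ratio satisfies 1.330 × r⁵ = 5.250, so r = (5.250 / 1.330)^(1/5).
r = 3.9474^(1/5) ≈ 1.3160

1.316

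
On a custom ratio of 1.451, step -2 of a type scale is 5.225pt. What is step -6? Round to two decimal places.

5.225 ÷ 1.451⁴ = 5.225 ÷ 4.43271 ≈ 1.179

1.18pt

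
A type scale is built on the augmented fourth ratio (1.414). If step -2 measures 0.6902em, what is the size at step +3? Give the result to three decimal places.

0.6902 × 1.414⁵ = 0.6902 × 5.65258 ≈ 3.901

3.901em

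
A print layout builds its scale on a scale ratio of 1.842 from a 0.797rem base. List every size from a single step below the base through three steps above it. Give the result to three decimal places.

0.433rem, 0.797rem, 1.468rem, 2.704rem, 4.981rem

Step -1: 0.797 ÷ 1.842 = 0.433
Step 0: 0.797rem
Step 1: 0.797 × 1.842 = 1.468
Step 2: 0.797 × 1.842² = 2.704
Step 3: 0.797 × 1.842³ = 4.981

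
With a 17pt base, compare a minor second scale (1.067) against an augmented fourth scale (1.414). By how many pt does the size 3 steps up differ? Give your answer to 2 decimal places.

Minor second: 17.0 × 1.067³ = 20.6511pt
Augmented fourth: 17.0 × 1.414³ = 48.0615pt
Difference: 48.0615 − 20.6511 = 27.4104pt

27.41pt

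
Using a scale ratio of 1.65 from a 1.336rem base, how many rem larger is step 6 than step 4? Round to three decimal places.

17.057rem

Step 4: 1.336 × 1.65⁴ = 9.90244rem
Step 6: 1.336 × 1.65⁶ = 26.95939rem
Difference: 26.95939 − 9.90244 = 17.05695rem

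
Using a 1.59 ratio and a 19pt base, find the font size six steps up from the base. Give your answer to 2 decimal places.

19.0 × 1.59⁶ = 19.0 × 16.15782 ≈ 307.00

307.00pt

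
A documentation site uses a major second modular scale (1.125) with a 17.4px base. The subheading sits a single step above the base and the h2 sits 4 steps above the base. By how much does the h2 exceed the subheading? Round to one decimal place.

8.3px

Step 1: 17.4 × 1.125 = 19.575px
Step 4: 17.4 × 1.125⁴ = 27.871px
Difference: 27.871 − 19.575 = 8.296px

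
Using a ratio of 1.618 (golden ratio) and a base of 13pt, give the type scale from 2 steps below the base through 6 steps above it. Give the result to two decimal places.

Step -2: 13.0 ÷ 1.618² = 4.97
Step -1: 13.0 ÷ 1.618 = 8.03
Step 0: 13pt
Step 1: 13.0 × 1.618 = 21.03
Step 2: 13.0 × 1.618² = 34.03
Step 3: 13.0 × 1.618³ = 55.07
Step 4: 13.0 × 1.618⁴ = 89.10
Step 5: 13.0 × 1.618⁵ = 144.16
Step 6: 13.0 × 1.618⁶ = 233.25

4.97pt, 8.03pt, 13.00pt, 21.03pt, 34.03pt, 55.07pt, 89.10pt, 144.16pt, 233.25pt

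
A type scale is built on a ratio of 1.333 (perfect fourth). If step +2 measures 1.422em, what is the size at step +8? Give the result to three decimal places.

Moving from step +2 to step +8 is 6 steps up, so multiply by r⁶.
1.422 × 1.333⁶ = 1.422 × 5.61023 ≈ 7.978

7.978em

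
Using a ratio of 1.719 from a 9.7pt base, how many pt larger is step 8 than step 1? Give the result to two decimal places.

722.89pt

Step 1: 9.7 × 1.719 = 16.6743pt
Step 8: 9.7 × 1.719⁸ = 739.5691pt
Difference: 739.5691 − 16.6743 = 722.8948pt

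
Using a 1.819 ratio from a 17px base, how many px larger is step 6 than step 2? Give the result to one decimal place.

559.6px

Step 2: 17.0 × 1.819² = 56.249px
Step 6: 17.0 × 1.819⁶ = 615.808px
Difference: 615.808 − 56.249 = 559.559px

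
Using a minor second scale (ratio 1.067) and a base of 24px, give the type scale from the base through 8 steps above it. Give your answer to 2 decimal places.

24.00px, 25.61px, 27.32px, 29.15px, 31.11px, 33.19px, 35.42px, 37.79px, 40.32px

Step 0: 24px
Step 1: 24.0 × 1.067 = 25.61
Step 2: 24.0 × 1.067² = 27.32
Step 3: 24.0 × 1.067³ = 29.15
Step 4: 24.0 × 1.067⁴ = 31.11
Step 5: 24.0 × 1.067⁵ = 33.19
Step 6: 24.0 × 1.067⁶ = 35.42
Step 7: 24.0 × 1.067⁷ = 37.79
Step 8: 24.0 × 1.067⁸ = 40.32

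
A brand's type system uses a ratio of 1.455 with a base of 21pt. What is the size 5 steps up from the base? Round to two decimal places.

21.0 × 1.455⁵ = 21.0 × 6.52101 ≈ 136.94

136.94pt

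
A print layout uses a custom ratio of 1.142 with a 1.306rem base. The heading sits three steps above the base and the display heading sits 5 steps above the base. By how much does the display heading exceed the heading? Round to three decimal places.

Step 3: 1.306 × 1.142³ = 1.94510rem
Step 5: 1.306 × 1.142⁵ = 2.53673rem
Difference: 2.53673 − 1.94510 = 0.59163rem

0.592rem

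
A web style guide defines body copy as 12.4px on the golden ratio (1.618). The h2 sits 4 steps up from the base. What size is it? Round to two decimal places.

84.98px

Each step on a modular scale multiplies by the ratio, so the size n steps from the base is base × ratioⁿ.
12.4 × 1.618⁴ = 12.4 × 6.85353 ≈ 84.98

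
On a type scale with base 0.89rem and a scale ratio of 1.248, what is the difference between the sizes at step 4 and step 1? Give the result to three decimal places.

Step 1: 0.89 × 1.248 = 1.11072rem
Step 4: 0.89 × 1.248⁴ = 2.15898rem
Difference: 2.15898 − 1.11072 = 1.04826rem

1.048rem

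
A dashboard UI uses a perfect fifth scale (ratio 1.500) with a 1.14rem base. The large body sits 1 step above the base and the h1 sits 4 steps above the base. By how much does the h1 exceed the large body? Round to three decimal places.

4.061rem

Step 1: 1.14 × 1.500 = 1.71000rem
Step 4: 1.14 × 1.500⁴ = 5.77125rem
Difference: 5.77125 − 1.71000 = 4.06125rem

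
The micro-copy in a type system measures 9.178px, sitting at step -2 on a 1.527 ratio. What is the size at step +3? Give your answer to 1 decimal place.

9.178 × 1.527⁵ = 9.178 × 8.30224 ≈ 76.198

76.2px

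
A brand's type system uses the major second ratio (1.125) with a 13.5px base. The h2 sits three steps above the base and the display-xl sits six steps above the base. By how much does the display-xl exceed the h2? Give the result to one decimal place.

Step 3: 13.5 × 1.125³ = 19.222px
Step 6: 13.5 × 1.125⁶ = 27.368px
Difference: 27.368 − 19.222 = 8.146px

8.1px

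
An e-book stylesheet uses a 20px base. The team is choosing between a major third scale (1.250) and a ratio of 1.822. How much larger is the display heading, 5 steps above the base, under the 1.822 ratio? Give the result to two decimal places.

340.54px

Major third: 20.0 × 1.250⁵ = 61.0352px
At 1.822: 20.0 × 1.822⁵ = 401.5798px
Difference: 401.5798 − 61.0352 = 340.5446px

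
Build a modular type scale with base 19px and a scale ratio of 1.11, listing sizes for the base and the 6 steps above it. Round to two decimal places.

19.00px, 21.09px, 23.41px, 25.98px, 28.84px, 32.02px, 35.54px

Step 0: 19px
Step 1: 19.0 × 1.11 = 21.09
Step 2: 19.0 × 1.11² = 23.41
Step 3: 19.0 × 1.11³ = 25.98
Step 4: 19.0 × 1.11⁴ = 28.84
Step 5: 19.0 × 1.11⁵ = 32.02
Step 6: 19.0 × 1.11⁶ = 35.54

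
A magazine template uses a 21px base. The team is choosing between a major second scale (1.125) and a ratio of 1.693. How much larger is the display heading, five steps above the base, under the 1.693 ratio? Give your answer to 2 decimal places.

254.24px

Major second: 21.0 × 1.125⁵ = 37.8427px
At 1.693: 21.0 × 1.693⁵ = 292.0815px
Difference: 292.0815 − 37.8427 = 254.2388px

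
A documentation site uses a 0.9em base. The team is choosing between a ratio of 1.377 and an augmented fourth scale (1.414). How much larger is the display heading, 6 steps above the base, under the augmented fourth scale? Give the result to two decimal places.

At 1.377: 0.9 × 1.377⁶ = 6.1354em
Augmented fourth: 0.9 × 1.414⁶ = 7.1935em
Difference: 7.1935 − 6.1354 = 1.0581em

1.06em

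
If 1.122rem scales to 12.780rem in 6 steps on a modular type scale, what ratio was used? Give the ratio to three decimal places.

The ratio satisfies 1.122 × r⁶ = 12.780, so r = (12.780 / 1.122)^(1/6).
r = 11.3904^(1/6) ≈ 1.5000

1.500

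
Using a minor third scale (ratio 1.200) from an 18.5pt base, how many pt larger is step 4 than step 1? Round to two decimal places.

Step 1: 18.5 × 1.200 = 22.2000pt
Step 4: 18.5 × 1.200⁴ = 38.3616pt
Difference: 38.3616 − 22.2000 = 16.1616pt

16.16pt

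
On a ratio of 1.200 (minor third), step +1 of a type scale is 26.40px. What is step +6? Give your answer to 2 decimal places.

65.69px

Moving from step +1 to step +6 is 5 steps up, so multiply by r⁵.
26.40 × 1.200⁵ = 26.40 × 2.48832 ≈ 65.692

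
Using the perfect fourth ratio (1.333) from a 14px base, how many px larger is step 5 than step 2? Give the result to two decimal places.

34.05px

Step 2: 14.0 × 1.333² = 24.8764px
Step 5: 14.0 × 1.333⁵ = 58.9222px
Difference: 58.9222 − 24.8764 = 34.0458px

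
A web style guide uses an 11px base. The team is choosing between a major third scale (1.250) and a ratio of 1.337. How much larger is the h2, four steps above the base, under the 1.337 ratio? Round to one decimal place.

Major third: 11.0 × 1.250⁴ = 26.855px
At 1.337: 11.0 × 1.337⁴ = 35.149px
Difference: 35.149 − 26.855 = 8.294px

8.3px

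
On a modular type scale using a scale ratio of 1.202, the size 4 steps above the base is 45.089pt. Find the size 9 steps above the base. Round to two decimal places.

The gap is 9 − (4) = 5 steps, so the factor is 1.202^5.
45.089 × 1.202⁵ = 45.089 × 2.50913 ≈ 113.134

113.13pt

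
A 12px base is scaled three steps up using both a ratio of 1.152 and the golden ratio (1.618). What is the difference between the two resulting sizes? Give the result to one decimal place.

32.5px

At 1.152: 12.0 × 1.152³ = 18.346px
Golden ratio: 12.0 × 1.618³ = 50.830px
Difference: 50.830 − 18.346 = 32.484px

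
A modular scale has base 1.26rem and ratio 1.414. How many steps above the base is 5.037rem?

4

1.414ⁿ = 5.037 / 1.26 = 3.9976
n = ln(3.9976) / ln(1.414) = 1.3857 / 0.3464 ≈ 4.00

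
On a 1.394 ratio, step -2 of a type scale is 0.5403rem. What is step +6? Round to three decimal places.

0.5403 × 1.394⁸ = 0.5403 × 14.25943 ≈ 7.704

7.704rem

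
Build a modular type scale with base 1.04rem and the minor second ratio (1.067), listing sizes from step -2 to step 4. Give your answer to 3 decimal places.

0.913rem, 0.975rem, 1.040rem, 1.110rem, 1.184rem, 1.263rem, 1.348rem

Step -2: 1.04 ÷ 1.067² = 0.913
Step -1: 1.04 ÷ 1.067 = 0.975
Step 0: 1.04rem
Step 1: 1.04 × 1.067 = 1.110
Step 2: 1.04 × 1.067² = 1.184
Step 3: 1.04 × 1.067³ = 1.263
Step 4: 1.04 × 1.067⁴ = 1.348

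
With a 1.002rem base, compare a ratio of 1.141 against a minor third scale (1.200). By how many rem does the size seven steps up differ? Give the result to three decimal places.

1.068rem

At 1.141: 1.002 × 1.141⁷ = 2.52271rem
Minor third: 1.002 × 1.200⁷ = 3.59035rem
Difference: 3.59035 − 2.52271 = 1.06764rem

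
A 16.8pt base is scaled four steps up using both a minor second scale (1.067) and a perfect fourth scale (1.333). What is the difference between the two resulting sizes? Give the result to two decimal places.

Minor second: 16.8 × 1.067⁴ = 21.7754pt
Perfect fourth: 16.8 × 1.333⁴ = 53.0432pt
Difference: 53.0432 − 21.7754 = 31.2678pt

31.27pt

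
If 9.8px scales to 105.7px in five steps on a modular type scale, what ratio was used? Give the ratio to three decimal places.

r⁵ = 105.7 / 9.8, so r = (105.7/9.8)^(1/5).
r = 10.7857^(1/5) ≈ 1.6091

1.609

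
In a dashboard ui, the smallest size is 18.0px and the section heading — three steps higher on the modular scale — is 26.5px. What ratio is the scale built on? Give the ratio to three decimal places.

The ratio satisfies 18.0 × r³ = 26.5, so r = (26.5 / 18.0)^(1/3).
r = 1.4722^(1/3) ≈ 1.1376

1.138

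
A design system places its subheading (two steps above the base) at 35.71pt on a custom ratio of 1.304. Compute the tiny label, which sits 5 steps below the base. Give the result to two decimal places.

5.57pt

The gap is -5 − (2) = -7 steps, so the factor is 1.304^-7.
35.71 ÷ 1.304⁷ = 35.71 ÷ 6.41126 ≈ 5.570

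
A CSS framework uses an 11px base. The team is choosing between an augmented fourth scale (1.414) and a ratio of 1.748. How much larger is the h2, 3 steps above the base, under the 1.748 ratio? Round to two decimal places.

Augmented fourth: 11.0 × 1.414³ = 31.0986px
At 1.748: 11.0 × 1.748³ = 58.7512px
Difference: 58.7512 − 31.0986 = 27.6526px

27.65px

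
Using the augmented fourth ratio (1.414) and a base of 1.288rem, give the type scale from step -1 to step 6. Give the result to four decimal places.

Step -1: 1.288 ÷ 1.414 = 0.9109
Step 0: 1.288rem
Step 1: 1.288 × 1.414 = 1.8212
Step 2: 1.288 × 1.414² = 2.5752
Step 3: 1.288 × 1.414³ = 3.6414
Step 4: 1.288 × 1.414⁴ = 5.1489
Step 5: 1.288 × 1.414⁵ = 7.2805
Step 6: 1.288 × 1.414⁶ = 10.2947

0.9109rem, 1.2880rem, 1.8212rem, 2.5752rem, 3.6414rem, 5.1489rem, 7.2805rem, 10.2947rem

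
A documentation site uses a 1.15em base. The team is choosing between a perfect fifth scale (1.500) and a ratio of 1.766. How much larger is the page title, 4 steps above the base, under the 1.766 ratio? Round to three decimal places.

5.364em

Perfect fifth: 1.15 × 1.500⁴ = 5.82187em
At 1.766: 1.15 × 1.766⁴ = 11.18563em
Difference: 11.18563 − 5.82187 = 5.36376em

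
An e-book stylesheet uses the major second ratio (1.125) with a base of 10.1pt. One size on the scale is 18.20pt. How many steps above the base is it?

1.125ⁿ = 18.20 / 10.1 = 1.8020
n = ln(1.8020) / ln(1.125) = 0.5889 / 0.1178 ≈ 5.00

5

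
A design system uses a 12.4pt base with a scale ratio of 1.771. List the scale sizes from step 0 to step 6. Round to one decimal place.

Step 0: 12.4pt
Step 1: 12.4 × 1.771 = 22.0
Step 2: 12.4 × 1.771² = 38.9
Step 3: 12.4 × 1.771³ = 68.9
Step 4: 12.4 × 1.771⁴ = 122.0
Step 5: 12.4 × 1.771⁵ = 216.0
Step 6: 12.4 × 1.771⁶ = 382.6

12.4pt, 22.0pt, 38.9pt, 68.9pt, 122.0pt, 216.0pt, 382.6pt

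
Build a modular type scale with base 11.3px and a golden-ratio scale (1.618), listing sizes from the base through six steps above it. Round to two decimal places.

11.30px, 18.28px, 29.58px, 47.86px, 77.44px, 125.31px, 202.74px

Step 0: 11.3px
Step 1: 11.3 × 1.618 = 18.28
Step 2: 11.3 × 1.618² = 29.58
Step 3: 11.3 × 1.618³ = 47.86
Step 4: 11.3 × 1.618⁴ = 77.44
Step 5: 11.3 × 1.618⁵ = 125.31
Step 6: 11.3 × 1.618⁶ = 202.74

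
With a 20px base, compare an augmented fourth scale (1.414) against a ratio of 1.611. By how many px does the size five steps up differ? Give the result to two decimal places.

Augmented fourth: 20.0 × 1.414⁵ = 113.0517px
At 1.611: 20.0 × 1.611⁵ = 217.0240px
Difference: 217.0240 − 113.0517 = 103.9723px

103.97px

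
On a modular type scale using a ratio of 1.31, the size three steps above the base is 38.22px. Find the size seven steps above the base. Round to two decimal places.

The gap is 7 − (3) = 4 steps, so the factor is 1.31^4.
38.22 × 1.31⁴ = 38.22 × 2.94500 ≈ 112.558

112.56px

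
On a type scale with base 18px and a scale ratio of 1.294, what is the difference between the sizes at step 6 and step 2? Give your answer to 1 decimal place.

54.4px

Step 2: 18.0 × 1.294² = 30.140px
Step 6: 18.0 × 1.294⁶ = 84.504px
Difference: 84.504 − 30.140 = 54.364px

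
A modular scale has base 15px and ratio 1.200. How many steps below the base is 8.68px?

1.200ⁿ = 15 / 8.68 = 1.7281
n = ln(1.7281) / ln(1.200) = 0.5470 / 0.1823 ≈ 3.00

3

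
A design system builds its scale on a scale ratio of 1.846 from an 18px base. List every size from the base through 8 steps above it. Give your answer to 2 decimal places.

18.00px, 33.23px, 61.34px, 113.23px, 209.03px, 385.86px, 712.30px, 1314.91px, 2427.31px

Step 0: 18px
Step 1: 18.0 × 1.846 = 33.23
Step 2: 18.0 × 1.846² = 61.34
Step 3: 18.0 × 1.846³ = 113.23
Step 4: 18.0 × 1.846⁴ = 209.03
Step 5: 18.0 × 1.846⁵ = 385.86
Step 6: 18.0 × 1.846⁶ = 712.30
Step 7: 18.0 × 1.846⁷ = 1314.91
Step 8: 18.0 × 1.846⁸ = 2427.31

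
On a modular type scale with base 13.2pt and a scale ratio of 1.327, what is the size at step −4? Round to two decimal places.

4.26pt

A modular type scale is a geometric sequence: sizeₙ = base × rⁿ.
13.2 ÷ 1.327⁴ = 13.2 ÷ 3.10087 ≈ 4.26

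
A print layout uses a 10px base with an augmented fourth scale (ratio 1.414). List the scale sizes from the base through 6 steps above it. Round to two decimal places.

Step 0: 10px
Step 1: 10.0 × 1.414 = 14.14
Step 2: 10.0 × 1.414² = 19.99
Step 3: 10.0 × 1.414³ = 28.27
Step 4: 10.0 × 1.414⁴ = 39.98
Step 5: 10.0 × 1.414⁵ = 56.53
Step 6: 10.0 × 1.414⁶ = 79.93

10.00px, 14.14px, 19.99px, 28.27px, 39.98px, 56.53px, 79.93px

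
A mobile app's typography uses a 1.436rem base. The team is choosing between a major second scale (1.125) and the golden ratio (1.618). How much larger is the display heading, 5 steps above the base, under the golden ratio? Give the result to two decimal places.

Major second: 1.436 × 1.125⁵ = 2.5877rem
Golden ratio: 1.436 × 1.618⁵ = 15.9238rem
Difference: 15.9238 − 2.5877 = 13.3361rem

13.34rem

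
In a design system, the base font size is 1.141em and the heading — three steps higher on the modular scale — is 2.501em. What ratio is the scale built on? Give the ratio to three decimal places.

1.299

r³ = 2.501 / 1.141, so r = (2.501/1.141)^(1/3).
r = 2.1919^(1/3) ≈ 1.2990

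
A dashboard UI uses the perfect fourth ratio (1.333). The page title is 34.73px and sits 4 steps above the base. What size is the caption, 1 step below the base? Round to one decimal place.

The gap is -1 − (4) = -5 steps, so the factor is 1.333^-5.
34.73 ÷ 1.333⁵ = 34.73 ÷ 4.20873 ≈ 8.252

8.3px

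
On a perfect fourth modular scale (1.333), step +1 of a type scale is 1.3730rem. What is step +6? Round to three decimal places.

5.779rem

1.3730 × 1.333⁵ = 1.3730 × 4.20873 ≈ 5.779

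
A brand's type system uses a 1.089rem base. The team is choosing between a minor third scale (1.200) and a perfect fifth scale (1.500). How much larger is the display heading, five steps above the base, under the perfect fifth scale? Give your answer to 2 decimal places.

5.56rem

Minor third: 1.089 × 1.200⁵ = 2.7098rem
Perfect fifth: 1.089 × 1.500⁵ = 8.2696rem
Difference: 8.2696 − 2.7098 = 5.5598rem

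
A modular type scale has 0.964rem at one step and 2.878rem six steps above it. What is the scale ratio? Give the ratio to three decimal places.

1.200

r⁶ = 2.878 / 0.964, so r = (2.878/0.964)^(1/6).
r = 2.9855^(1/6) ≈ 1.2000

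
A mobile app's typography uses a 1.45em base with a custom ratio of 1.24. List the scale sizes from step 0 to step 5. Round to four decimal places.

1.4500em, 1.7980em, 2.2295em, 2.7646em, 3.4281em, 4.2509em

Step 0: 1.45em
Step 1: 1.45 × 1.24 = 1.7980
Step 2: 1.45 × 1.24² = 2.2295
Step 3: 1.45 × 1.24³ = 2.7646
Step 4: 1.45 × 1.24⁴ = 3.4281
Step 5: 1.45 × 1.24⁵ = 4.2509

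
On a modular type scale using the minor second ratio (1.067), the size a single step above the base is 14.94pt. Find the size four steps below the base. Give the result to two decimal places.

10.80pt

14.94 ÷ 1.067⁵ = 14.94 ÷ 1.38300 ≈ 10.803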